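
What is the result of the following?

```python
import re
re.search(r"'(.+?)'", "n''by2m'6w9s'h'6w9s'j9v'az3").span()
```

With the lazy modifier that quantifier settles for the fewest repetitions that let the rest of the pattern succeed (the atoms after it are unaffected and can still be greedy).
`re.search` scans for the first position where the pattern succeeds.
The match spans [1:8] → "''by2m'".
Captured: group 1 = "'by2m".

(1, 8)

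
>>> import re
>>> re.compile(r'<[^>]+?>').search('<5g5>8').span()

(0, 5)

`re.search` tries every starting position until one works.
The match spans [0:5] → '<5g5>'.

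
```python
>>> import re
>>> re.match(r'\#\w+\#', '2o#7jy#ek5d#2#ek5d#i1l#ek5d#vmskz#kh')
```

None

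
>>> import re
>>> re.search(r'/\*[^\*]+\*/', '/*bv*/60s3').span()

`re.search` tries every starting position until one works.
The match spans [0:6] → '/*bv*/'.

(0, 6)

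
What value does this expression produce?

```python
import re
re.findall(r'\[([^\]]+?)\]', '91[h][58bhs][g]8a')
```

['h', '58bhs', 'g']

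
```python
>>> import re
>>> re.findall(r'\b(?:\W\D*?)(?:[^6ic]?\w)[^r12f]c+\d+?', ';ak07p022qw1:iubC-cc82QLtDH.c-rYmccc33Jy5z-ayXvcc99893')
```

[':iubC-cc8', '.c-rYmccc3', '-ayXvcc9']

Pattern: a word boundary (`\b`, zero-width); then a non-word character, then zero or more of a non-digit (lazy) (non-capturing group); then optionally any character except [6ic], then a word character (non-capturing group); then any character except [r12f], then one or more of the literal 'c'; then one or more of a digit (lazy).
Because the quantifier is non-greedy, it stops expanding at the earliest point where the rest of the pattern can succeed.
Walking the string: at [12:21] → ':iubC-cc8'; at [27:37] → '.c-rYmccc3'; at [42:50] → '-ayXvcc9'.
`findall` yields the raw match text (3 of them) because the pattern has no groups.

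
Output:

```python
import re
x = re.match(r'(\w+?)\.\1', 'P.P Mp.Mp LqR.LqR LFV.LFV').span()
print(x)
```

The backreference `\1` re-matches whatever the first group consumed, character for character.
`re.match` only tries the pattern at the start of the string.
The match spans [0:3] → 'P.P'.
Captured: group 1 = 'P'.

(0, 3)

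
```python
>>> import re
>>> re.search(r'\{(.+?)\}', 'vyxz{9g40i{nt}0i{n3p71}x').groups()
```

('9g40i{nt',)

`re.search` scans for the first position where the pattern succeeds.
The match spans [4:14] → '{9g40i{nt}'.
Captured: group 1 = '9g40i{nt'.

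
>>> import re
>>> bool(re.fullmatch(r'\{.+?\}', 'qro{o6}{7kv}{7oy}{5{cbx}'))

For `fullmatch`, every character of the input must be accounted for by the pattern.
Here there's no way to consume every character, so the call returns None, and `bool(None)` is False.

False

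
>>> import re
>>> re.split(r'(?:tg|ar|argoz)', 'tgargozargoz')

['', '', 'goz', 'goz']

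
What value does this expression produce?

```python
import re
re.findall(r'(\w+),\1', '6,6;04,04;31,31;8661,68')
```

`\1` is not a pattern — it's the concrete string captured by group 1, re-applied verbatim.
With a single group, `findall` returns only what that group captured — 3 items.

['6', '04', '31']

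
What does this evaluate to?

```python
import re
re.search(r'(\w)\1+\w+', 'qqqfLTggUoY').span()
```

(0, 11)

`\1` is not a pattern — it's the concrete string captured by group 1, re-applied verbatim.
The match spans [0:11] → 'qqqfLTggUoY'.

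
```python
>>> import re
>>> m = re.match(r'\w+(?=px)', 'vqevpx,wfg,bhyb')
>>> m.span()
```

`match` is anchored at position 0; if the pattern doesn't fit there, it returns None.
The match spans [0:4] → 'vqev'.

(0, 4)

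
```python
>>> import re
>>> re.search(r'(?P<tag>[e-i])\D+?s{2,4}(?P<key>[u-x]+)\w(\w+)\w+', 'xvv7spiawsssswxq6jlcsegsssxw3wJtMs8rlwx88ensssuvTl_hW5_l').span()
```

(6, 56)

Pattern: a character in [e-i] (captured as 'tag'); then one or more of a non-digit (lazy), then 2 to 4 of the literal 's'; then one or more of a character in [u-x] (captured as 'key'); then a word character; then one or more of a word character (captured); then one or more of a word character.
The match spans [6:56] → 'iawsssswxq6jlcsegsssxw3wJtMs8rlwx88ensssuvTl_hW5_l'.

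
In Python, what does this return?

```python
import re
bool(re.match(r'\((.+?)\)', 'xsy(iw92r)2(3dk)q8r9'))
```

`re.match` won't scan ahead — the pattern has to work from the very first character.
Here the string doesn't start with a match, so the call returns None, and `bool(None)` is False.

False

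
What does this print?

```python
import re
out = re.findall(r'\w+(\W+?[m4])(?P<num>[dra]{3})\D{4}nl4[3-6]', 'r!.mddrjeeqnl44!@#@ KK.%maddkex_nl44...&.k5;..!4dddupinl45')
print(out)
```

[('!.m', 'ddr'), ('.%m', 'add')]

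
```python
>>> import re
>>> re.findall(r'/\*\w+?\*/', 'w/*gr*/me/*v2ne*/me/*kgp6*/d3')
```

['/*gr*/', '/*v2ne*/', '/*kgp6*/']

Walking the string: at [1:7] → '/*gr*/'; at [9:17] → '/*v2ne*/'; at [19:27] → '/*kgp6*/'.
With no groups in the pattern, `findall` gives back each whole match — 3 here.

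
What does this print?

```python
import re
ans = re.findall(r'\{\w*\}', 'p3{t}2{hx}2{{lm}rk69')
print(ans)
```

Matches: at [2:5] → '{t}'; at [6:10] → '{hx}'; at [12:16] → '{lm}'.
`findall` yields the raw match text (3 of them) because the pattern has no groups.

['{t}', '{hx}', '{lm}']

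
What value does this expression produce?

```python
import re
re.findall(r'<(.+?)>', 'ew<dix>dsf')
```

['dix']

Matches: at [2:7] match '<dix>', group 1 = 'dix'.
`findall` collects group 1 from the one match (1 total).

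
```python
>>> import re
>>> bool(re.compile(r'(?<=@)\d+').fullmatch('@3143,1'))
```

False

The `(?=…)`/`(?<=…)` assertion just peeks at neighbouring text; it doesn't advance the match position.
`fullmatch` succeeds only if the pattern covers the string from start to end.
Here the pattern can't cover the whole string, so the call returns None, and `bool(None)` is False.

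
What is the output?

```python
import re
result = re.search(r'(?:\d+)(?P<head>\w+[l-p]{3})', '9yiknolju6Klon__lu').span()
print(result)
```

(0, 14)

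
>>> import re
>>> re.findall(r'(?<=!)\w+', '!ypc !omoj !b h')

Because the assertion is zero-width, the text it checks is not consumed and won't appear in the result.
Scanning left to right: at [1:4] → 'ypc'; at [6:10] → 'omoj'; at [12:13] → 'b'.
No capturing groups, so `findall` returns the 3 full match strings.

['ypc', 'omoj', 'b']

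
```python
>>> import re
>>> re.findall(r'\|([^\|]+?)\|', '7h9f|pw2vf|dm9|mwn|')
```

One capturing group, so `findall` returns just the captured substring from each match — 2 in all.

['pw2vf', 'mwn']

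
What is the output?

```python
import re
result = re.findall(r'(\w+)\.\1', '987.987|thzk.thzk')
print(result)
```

['987', 'thzk']

`\1` has to match the exact text group 1 already captured.
Matches: at [0:7] match '987.987', group 1 = '987'; at [8:17] match 'thzk.thzk', group 1 = 'thzk'.
With a single group, `findall` returns only what that group captured — 2 items.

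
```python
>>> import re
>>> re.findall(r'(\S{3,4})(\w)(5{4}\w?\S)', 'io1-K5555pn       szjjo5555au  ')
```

[('io1-', 'K', '5555pn'), ('szjj', 'o', '5555au')]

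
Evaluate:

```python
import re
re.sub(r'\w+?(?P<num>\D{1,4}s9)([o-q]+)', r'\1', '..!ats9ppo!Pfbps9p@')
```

'..!ts9!fbps9@'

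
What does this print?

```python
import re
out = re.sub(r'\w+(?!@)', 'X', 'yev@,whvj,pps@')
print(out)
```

Xv@,X,Xs@

The negative lookahead/lookbehind blocks any match where the forbidden context is present.
Each match is replaced by 'X'.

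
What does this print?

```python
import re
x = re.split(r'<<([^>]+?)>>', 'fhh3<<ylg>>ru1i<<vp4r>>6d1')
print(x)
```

Matches to split on: at [4:11] → '<<ylg>>'; at [15:23] → '<<vp4r>>'.
With a capturing group present, the delimiter's captured portion is kept in the result list.

['fhh3', 'ylg', 'ru1i', 'vp4r', '6d1']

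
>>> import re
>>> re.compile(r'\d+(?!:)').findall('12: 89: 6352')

The negative lookaround is zero-width — it rules out positions where the adjacent text would match, without consuming anything.
No capturing groups, so `findall` returns the 3 full match strings.

['1', '8', '6352']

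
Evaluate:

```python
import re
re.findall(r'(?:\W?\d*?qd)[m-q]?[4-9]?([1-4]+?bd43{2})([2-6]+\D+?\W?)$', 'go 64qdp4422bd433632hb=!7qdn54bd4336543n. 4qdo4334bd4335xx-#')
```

[('334bd433', '5xx-#')]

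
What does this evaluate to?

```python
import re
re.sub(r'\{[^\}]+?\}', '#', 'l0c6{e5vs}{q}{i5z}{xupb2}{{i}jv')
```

Matches: at [4:10] → '{e5vs}'; at [10:13] → '{q}'; at [13:18] → '{i5z}'; at [18:25] → '{xupb2}'; at [25:29] → '{{i}'.
`sub` substitutes '#' at each match site.

'l0c6#####jv'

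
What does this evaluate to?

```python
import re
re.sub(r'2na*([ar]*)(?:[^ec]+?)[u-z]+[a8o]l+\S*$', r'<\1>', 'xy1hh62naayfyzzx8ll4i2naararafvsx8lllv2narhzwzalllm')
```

'xy1hh6<>'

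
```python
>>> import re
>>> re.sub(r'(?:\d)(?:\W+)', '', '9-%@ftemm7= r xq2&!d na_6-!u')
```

'ftemmr xqd na_u'

Each match is replaced by ''.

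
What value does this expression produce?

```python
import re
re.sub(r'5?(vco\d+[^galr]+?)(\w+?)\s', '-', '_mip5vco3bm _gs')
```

'_mip-_gs'

This matches optionally a literal '5'; then the literal 'vco', then one or more of a digit, then one or more of any character except [galr] (lazy) (captured); then one or more of a word character (lazy) (captured); then whitespace.
Matches: at [4:12] → '5vco3bm '.
Each match is replaced by '-'.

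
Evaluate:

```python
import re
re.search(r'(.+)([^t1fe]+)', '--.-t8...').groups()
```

This matches one or more of any character (captured); then one or more of any character except [t1fe] (captured).
`re.search` tries every starting position until one works.
The match spans [0:9] → '--.-t8...'.
Captured: group 1 = '--.-t8..', group 2 = '.'.

('--.-t8..', '.')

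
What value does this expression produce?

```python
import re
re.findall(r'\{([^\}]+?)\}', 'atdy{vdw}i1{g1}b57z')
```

Scanning left to right: at [4:9] match '{vdw}', group 1 = 'vdw'; at [11:15] match '{g1}', group 1 = 'g1'.
With a single group, `findall` returns only what that group captured — 2 items.

['vdw', 'g1']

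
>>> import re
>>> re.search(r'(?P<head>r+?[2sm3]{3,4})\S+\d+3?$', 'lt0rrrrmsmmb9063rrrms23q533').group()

The pattern matches one or more of the literal 'r' (lazy), then 3 to 4 of one of [2sm3] (captured as 'head'); then one or more of a non-whitespace character, then one or more of a digit, then optionally the literal '3'; then anchored at the end.
`search` walks the string left to right and returns the first match it finds.
The match spans [3:27] → 'rrrrmsmmb9063rrrms23q533'.
Captured: group 1 = 'rrrrmsmm'.

'rrrrmsmmb9063rrrms23q533'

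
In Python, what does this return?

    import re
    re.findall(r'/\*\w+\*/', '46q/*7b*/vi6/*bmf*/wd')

Walking the string: at [3:9] → '/*7b*/'; at [12:19] → '/*bmf*/'.
Since nothing is captured, `findall` lists the 2 matched substrings directly.

['/*7b*/', '/*bmf*/']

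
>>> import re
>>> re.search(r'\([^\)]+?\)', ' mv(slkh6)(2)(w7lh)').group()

The match spans [3:10] → '(slkh6)'.

'(slkh6)'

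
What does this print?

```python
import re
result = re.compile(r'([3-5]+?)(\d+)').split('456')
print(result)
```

['', '4', '56', '']

The pattern matches one or more of a character in [3-5] (lazy) (captured); then one or more of a digit (captured).
Because the quantifier is non-greedy, it stops expanding at the earliest point where the rest of the pattern can succeed.
Matches to split on: at [0:3] → '456'.
The group in the pattern means `split` returns the separators' captures alongside the pieces.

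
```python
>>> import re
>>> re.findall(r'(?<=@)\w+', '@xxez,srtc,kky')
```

['xxez']

The `(?=…)`/`(?<=…)` assertion just peeks at neighbouring text; it doesn't advance the match position.
Matches: at [1:5] → 'xxez'.
No capturing groups, so `findall` returns the 1 full match string.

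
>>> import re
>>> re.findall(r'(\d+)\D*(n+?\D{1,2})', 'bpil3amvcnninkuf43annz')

Pattern: one or more of a digit (captured); then zero or more of a non-digit; then one or more of the literal 'n' (lazy), then 1 to 2 of a non-digit (captured).
Matches: at [4:15] match '3amvcnninku', groups = ('3', 'nku'); at [16:22] match '43annz', groups = ('43', 'nz').
2 groups means each result is a tuple of 2 captured strings — 2 here.

[('3', 'nku'), ('43', 'nz')]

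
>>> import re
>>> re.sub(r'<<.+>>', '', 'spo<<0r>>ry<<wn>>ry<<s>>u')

Matches: at [3:24] → '<<0r>>ry<<wn>>ry<<s>>'.
Every occurrence is swapped for ''.

'spou'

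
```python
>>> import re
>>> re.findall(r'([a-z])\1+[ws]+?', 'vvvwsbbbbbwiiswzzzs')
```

`\1` is not a pattern — it's the concrete string captured by group 1, re-applied verbatim.
Scanning left to right: at [0:4] match 'vvvw', group 1 = 'v'; at [5:11] match 'bbbbbw', group 1 = 'b'; at [11:14] match 'iis', group 1 = 'i'; at [15:19] match 'zzzs', group 1 = 'z'.
One capturing group, so `findall` returns just the captured substring from each match — 4 in all.

['v', 'b', 'i', 'z']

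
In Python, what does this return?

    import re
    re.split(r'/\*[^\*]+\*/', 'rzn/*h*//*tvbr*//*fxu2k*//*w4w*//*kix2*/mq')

Each match becomes a cut point; 6 segments remain.

['rzn', '', '', '', '', 'mq']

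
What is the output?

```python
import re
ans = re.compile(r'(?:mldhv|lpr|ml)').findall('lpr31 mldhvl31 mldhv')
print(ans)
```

The regex engine tests alternatives in the order written; an earlier branch that matches wins even if a later one would match more.
Walking the string: at [0:3] → 'lpr'; at [6:11] → 'mldhv'; at [15:20] → 'mldhv'.
Since nothing is captured, `findall` lists the 3 matched substrings directly.

['lpr', 'mldhv', 'mldhv']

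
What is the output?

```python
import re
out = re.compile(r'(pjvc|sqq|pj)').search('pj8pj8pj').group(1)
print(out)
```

pj

Unlike `match`, `search` isn't anchored — it looks for the pattern anywhere in the string.
The match spans [0:2] → 'pj'.
Captured: group 1 = 'pj'.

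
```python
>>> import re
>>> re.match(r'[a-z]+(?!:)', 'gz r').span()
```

(0, 2)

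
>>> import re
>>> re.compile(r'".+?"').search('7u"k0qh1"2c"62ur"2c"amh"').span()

(2, 9)

Lazy quantifiers expand one character at a time until the remainder of the pattern can match.
Unlike `match`, `search` isn't anchored — it looks for the pattern anywhere in the string.
The match spans [2:9] → '"k0qh1"'.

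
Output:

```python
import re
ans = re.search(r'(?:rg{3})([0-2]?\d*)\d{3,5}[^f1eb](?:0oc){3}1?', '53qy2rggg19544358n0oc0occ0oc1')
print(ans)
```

None

The pattern matches a literal 'r', then exactly 3 of a literal 'g' (non-capturing group); then optionally a character in [0-2], then zero or more of a digit (captured); then 3 to 5 of a digit, then any character except [f1eb]; then the literal '0oc' repeated 3 times, then optionally a literal '1'.
`re.search` tries every starting position until one works.
Here nothing in the string fits, so the call returns None.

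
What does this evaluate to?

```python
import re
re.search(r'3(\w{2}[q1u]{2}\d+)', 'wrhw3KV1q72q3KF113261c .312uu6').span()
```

The match spans [4:11] → '3KV1q72'.

(4, 11)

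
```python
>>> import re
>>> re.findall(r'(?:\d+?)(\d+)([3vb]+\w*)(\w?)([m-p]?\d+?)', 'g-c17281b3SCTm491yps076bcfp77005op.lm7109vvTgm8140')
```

The `?` after the quantifier makes it lazy — it takes as little as possible before letting the rest of the pattern try.
With 4 capturing groups, `findall` returns a 4-tuple per match.

[('7281', 'b3SCTm491yps076bcfp7700', '', '5'), ('109', 'vvTgm814', '', '0')]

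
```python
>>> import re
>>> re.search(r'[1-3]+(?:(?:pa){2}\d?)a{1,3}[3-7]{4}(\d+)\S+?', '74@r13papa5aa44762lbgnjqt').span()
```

(4, 19)

The `?` after the quantifier makes it lazy — it takes as little as possible before letting the rest of the pattern try.
The match spans [4:19] → '13papa5aa44762l'.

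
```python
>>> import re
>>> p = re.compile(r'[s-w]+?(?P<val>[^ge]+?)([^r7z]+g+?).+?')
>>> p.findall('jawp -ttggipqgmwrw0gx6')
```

[('p', ' -ttggipqg'), ('r', 'w0g')]

Pattern: one or more of a character in [s-w] (lazy); then one or more of any character except [ge] (lazy) (captured as 'val'); then one or more of any character except [r7z], then one or more of the literal 'g' (lazy) (captured); then one or more of any character (lazy).
Scanning left to right: at [2:15] match 'wp -ttggipqgm', groups = ('p', ' -ttggipqg'); at [15:21] match 'wrw0gx', groups = ('r', 'w0g').
Multiple groups make `findall` return tuples — one 2-tuple for each match.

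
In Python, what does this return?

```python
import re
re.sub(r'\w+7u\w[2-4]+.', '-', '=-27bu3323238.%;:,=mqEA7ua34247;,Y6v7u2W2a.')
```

Each match is replaced by '-'.

'=-27bu3323238.%;:,=-;,Y6v7u2W2a.'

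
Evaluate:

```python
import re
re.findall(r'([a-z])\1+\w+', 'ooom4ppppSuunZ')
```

After group 1 captures some text, `\1` only succeeds where that same text appears again.
Walking the string: at [0:14] match 'ooom4ppppSuunZ', group 1 = 'o'.
Because there's exactly one group, `findall` drops the full match and keeps group 1 from the one hit.

['o']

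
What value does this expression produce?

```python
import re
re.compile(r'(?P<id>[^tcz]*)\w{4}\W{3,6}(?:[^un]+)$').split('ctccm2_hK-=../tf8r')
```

['ctcc', 'm', '']

Pattern: zero or more of any character except [tcz] (captured as 'id'); then exactly 4 of a word character, then 3 to 6 of a non-word character; then one or more of any character except [un] (non-capturing group); then anchored at the end.
Matches to split on: at [4:18] → 'm2_hK-=../tf8r'.
The group in the pattern means `split` returns the separators' captures alongside the pieces.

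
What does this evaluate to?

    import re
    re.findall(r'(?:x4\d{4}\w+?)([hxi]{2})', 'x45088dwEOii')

['ii']

Pattern: the literal 'x4', then exactly 4 of a digit, then one or more of a word character (lazy) (non-capturing group); then exactly 2 of one of [hxi] (captured).
Matches: at [0:12] match 'x45088dwEOii', group 1 = 'ii'.
`findall` collects group 1 from the one match (1 total).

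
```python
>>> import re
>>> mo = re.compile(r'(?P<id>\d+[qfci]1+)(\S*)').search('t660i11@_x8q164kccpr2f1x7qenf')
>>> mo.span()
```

This matches one or more of a digit, then one of [qfci], then one or more of the literal '1' (captured as 'id'); then zero or more of a non-whitespace character (captured).
The match spans [1:29] → '660i11@_x8q164kccpr2f1x7qenf'.

(1, 29)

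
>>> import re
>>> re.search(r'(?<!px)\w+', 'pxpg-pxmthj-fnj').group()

'pxpg'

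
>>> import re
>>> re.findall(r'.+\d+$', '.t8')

['.t8']

This matches one or more of any character; then one or more of a digit; then anchored at the end.
`findall` yields the raw match text (1 of them) because the pattern has no groups.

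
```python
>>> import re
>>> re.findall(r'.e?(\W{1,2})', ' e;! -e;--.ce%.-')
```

[';!', '-', ';-', '.', '%.']

The pattern matches any character, then optionally a literal 'e'; then 1 to 2 of a non-word character (captured).
Because there's exactly one group, `findall` drops the full match and keeps group 1 from each hit.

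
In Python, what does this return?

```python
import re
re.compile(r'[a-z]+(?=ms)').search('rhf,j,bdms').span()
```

(6, 8)

The positive lookaround only admits positions where the adjacent text matches; those characters stay outside the span.
The match spans [6:8] → 'bd'.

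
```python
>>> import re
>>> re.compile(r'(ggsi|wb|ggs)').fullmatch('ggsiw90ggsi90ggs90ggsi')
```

None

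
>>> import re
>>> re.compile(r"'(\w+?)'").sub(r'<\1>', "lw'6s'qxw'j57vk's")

'lw<6s>qxw<j57vk>s'

Matches: at [2:6] → "'6s'"; at [9:16] → "'j57vk'".
`\1` in the replacement pulls in group 1's text for each match.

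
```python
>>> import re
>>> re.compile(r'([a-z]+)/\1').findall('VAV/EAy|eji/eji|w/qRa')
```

['eji']

After group 1 captures some text, `\1` only succeeds where that same text appears again.
One capturing group, so `findall` returns just the captured substring from the one match — 1 in all.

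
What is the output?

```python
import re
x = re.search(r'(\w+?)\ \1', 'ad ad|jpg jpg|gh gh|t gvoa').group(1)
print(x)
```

The match spans [0:5] → 'ad ad'.
Captured: group 1 = 'ad'.

ad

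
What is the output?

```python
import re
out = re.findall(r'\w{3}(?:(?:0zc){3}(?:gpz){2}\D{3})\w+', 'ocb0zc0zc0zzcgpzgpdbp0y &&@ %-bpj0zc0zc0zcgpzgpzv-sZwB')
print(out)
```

Since nothing is captured, `findall` lists the 1 matched substring directly.

['bpj0zc0zc0zcgpzgpzv-sZwB']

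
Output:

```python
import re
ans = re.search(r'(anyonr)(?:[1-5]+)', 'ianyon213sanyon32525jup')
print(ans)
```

None

The pattern matches the literal 'any', then the literal 'onr' (captured); then one or more of a character in [1-5] (non-capturing group).
Here no position works, so the call returns None.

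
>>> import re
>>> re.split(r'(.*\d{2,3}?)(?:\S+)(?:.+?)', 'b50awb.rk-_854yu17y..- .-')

['', 'b50awb.rk-_854yu17', '.-']

The pattern matches zero or more of any character, then 2 to 3 of a digit (lazy) (captured); then one or more of a non-whitespace character (non-capturing group); then one or more of any character (lazy) (non-capturing group).
With the lazy modifier that quantifier settles for the fewest repetitions that let the rest of the pattern succeed (the atoms after it are unaffected and can still be greedy).
Matches to split on: at [0:23] → 'b50awb.rk-_854yu17y..- '.
`re.split` interleaves the captured-group text with the surrounding fragments.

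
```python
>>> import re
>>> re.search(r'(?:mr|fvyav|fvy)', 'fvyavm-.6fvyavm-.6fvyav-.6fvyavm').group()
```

`|` is ordered: at each position the engine commits to the first alternative that works.
`search` walks the string left to right and returns the first match it finds.
The match spans [0:5] → 'fvyav'.

'fvyav'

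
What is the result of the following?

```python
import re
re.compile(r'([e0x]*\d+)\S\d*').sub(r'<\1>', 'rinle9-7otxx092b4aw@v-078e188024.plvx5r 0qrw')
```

'rinl<e9>ot<xx092>aw@v-<078>.plv<x5> <0>rw'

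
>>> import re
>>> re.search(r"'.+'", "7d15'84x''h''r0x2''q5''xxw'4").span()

(4, 27)

The match spans [4:27] → "'84x''h''r0x2''q5''xxw'".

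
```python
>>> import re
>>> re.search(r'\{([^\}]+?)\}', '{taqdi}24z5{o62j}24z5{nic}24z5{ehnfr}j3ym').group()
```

'{taqdi}'

`search` walks the string left to right and returns the first match it finds.
The match spans [0:7] → '{taqdi}'.
Captured: group 1 = 'taqdi'.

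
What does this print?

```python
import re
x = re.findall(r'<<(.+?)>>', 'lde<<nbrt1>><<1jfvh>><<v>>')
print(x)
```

['nbrt1', '1jfvh', 'v']

A `+?`/`*?`/`{m,n}?` starts at its minimum and grows only as far as needed for what follows to match.
Because there's exactly one group, `findall` drops the full match and keeps group 1 from each hit.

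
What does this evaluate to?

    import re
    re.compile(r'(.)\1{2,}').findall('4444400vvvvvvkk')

After group 1 captures some text, `\1` only succeeds where that same text appears again.
Matches: at [0:5] match '44444', group 1 = '4'; at [7:13] match 'vvvvvv', group 1 = 'v'.
Because there's exactly one group, `findall` drops the full match and keeps group 1 from each hit.

['4', 'v']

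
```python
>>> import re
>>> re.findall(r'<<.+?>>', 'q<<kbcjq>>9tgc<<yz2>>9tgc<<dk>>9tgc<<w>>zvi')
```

The `?` after the quantifier makes it lazy — it takes as little as possible before letting the rest of the pattern try.
`findall` yields the raw match text (4 of them) because the pattern has no groups.

['<<kbcjq>>', '<<yz2>>', '<<dk>>', '<<w>>']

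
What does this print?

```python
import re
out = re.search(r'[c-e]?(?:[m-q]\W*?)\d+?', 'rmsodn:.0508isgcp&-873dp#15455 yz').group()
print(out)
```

dn:.0

The pattern matches optionally a character in [c-e]; then a character in [m-q], then zero or more of a non-word character (lazy) (non-capturing group); then one or more of a digit (lazy).
`re.search` scans for the first position where the pattern succeeds.
The match spans [4:9] → 'dn:.0'.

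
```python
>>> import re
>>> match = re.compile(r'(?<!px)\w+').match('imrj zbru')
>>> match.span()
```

(0, 4)

The negative lookahead/lookbehind blocks any match where the forbidden context is present.
`re.match` only tries the pattern at the start of the string.
The match spans [0:4] → 'imrj'.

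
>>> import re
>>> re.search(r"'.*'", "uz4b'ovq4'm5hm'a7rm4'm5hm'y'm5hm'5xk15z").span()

(4, 33)

`search` walks the string left to right and returns the first match it finds.
The match spans [4:33] → "'ovq4'm5hm'a7rm4'm5hm'y'm5hm'".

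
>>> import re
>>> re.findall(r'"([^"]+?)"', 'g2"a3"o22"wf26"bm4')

['a3', 'wf26']

Scanning left to right: at [2:6] match '"a3"', group 1 = 'a3'; at [9:15] match '"wf26"', group 1 = 'wf26'.
Because there's exactly one group, `findall` drops the full match and keeps group 1 from each hit.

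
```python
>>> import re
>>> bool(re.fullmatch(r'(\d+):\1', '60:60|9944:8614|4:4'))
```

False

For `fullmatch`, every character of the input must be accounted for by the pattern.
Here the pattern can't cover the whole string, so the call returns None, and `bool(None)` is False.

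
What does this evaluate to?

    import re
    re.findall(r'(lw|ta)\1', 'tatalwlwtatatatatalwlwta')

The backreference `\1` re-matches whatever the first group consumed, character for character.
Scanning left to right: at [0:4] match 'tata', group 1 = 'ta'; at [4:8] match 'lwlw', group 1 = 'lw'; at [8:12] match 'tata', group 1 = 'ta'; at [12:16] match 'tata', group 1 = 'ta'; at [18:22] match 'lwlw', group 1 = 'lw'.
With a single group, `findall` returns only what that group captured — 5 items.

['ta', 'lw', 'ta', 'ta', 'lw']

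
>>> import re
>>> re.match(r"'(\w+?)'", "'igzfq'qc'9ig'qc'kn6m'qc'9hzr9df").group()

"'igzfq'"

`match` is anchored at position 0; if the pattern doesn't fit there, it returns None.
The match spans [0:7] → "'igzfq'".
Captured: group 1 = 'igzfq'.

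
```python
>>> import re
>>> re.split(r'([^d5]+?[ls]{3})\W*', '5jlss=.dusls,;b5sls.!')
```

['5', 'jlss', 'd', 'usls', 'b5sls.!']

This matches one or more of any character except [d5] (lazy), then exactly 3 of one of [ls] (captured); then zero or more of a non-word character.
Matches to split on: at [1:7] → 'jlss=.'; at [8:14] → 'usls,;'.
The group in the pattern means `split` returns the separators' captures alongside the pieces.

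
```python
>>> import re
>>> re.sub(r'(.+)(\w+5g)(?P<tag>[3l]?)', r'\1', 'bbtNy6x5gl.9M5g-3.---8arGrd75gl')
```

The replacement refers to a captured group, so each match is rewritten using its own captured text.

'bbtNy6x5gl.9M5g-3.---8arGrd'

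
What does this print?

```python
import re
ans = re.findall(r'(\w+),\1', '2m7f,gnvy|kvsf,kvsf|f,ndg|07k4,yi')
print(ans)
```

['kvsf']

After group 1 captures some text, `\1` only succeeds where that same text appears again.
Matches: at [10:19] match 'kvsf,kvsf', group 1 = 'kvsf'.
`findall` collects group 1 from the one match (1 total).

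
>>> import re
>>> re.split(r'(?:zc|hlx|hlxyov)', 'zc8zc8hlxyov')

['', '8', '8', 'yov']

The regex engine tests alternatives in the order written; an earlier branch that matches wins even if a later one would match more.
Matches to split on: at [0:2] → 'zc'; at [3:5] → 'zc'; at [6:9] → 'hlx'.
Each match becomes a cut point; 4 segments remain.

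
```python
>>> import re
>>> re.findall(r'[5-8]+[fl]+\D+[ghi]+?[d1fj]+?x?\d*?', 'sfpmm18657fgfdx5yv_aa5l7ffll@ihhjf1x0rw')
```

Pattern: one or more of a character in [5-8]; then one or more of one of [fl]; then one or more of a non-digit, then one or more of one of [ghi] (lazy); then one or more of one of [d1fj] (lazy), then optionally the literal 'x'; then zero or more of a digit (lazy).
No capturing groups, so `findall` returns the 1 full match string.

['7ffll@ihhj']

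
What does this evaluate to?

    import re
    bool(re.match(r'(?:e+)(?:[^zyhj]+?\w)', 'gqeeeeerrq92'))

False

Pattern: one or more of a literal 'e' (non-capturing group); then one or more of any character except [zyhj] (lazy), then a word character (non-capturing group).
`re.match` won't scan ahead — the pattern has to work from the very first character.
Here the pattern fails at index 0, so the call returns None, and `bool(None)` is False.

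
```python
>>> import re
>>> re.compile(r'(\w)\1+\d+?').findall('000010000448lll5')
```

['0', '0', 'l']

After group 1 captures some text, `\1` only succeeds where that same text appears again.
Walking the string: at [0:5] match '00001', group 1 = '0'; at [5:10] match '00004', group 1 = '0'; at [12:16] match 'lll5', group 1 = 'l'.
With a single group, `findall` returns only what that group captured — 3 items.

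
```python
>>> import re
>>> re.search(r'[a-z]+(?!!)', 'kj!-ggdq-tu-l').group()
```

The negative lookahead/lookbehind blocks any match where the forbidden context is present.
`search` walks the string left to right and returns the first match it finds.
The match spans [0:1] → 'k'.

'k'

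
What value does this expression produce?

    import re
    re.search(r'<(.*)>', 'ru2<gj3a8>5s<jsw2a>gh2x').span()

Unlike `match`, `search` isn't anchored — it looks for the pattern anywhere in the string.
The match spans [3:19] → '<gj3a8>5s<jsw2a>'.
Captured: group 1 = 'gj3a8>5s<jsw2a'.

(3, 19)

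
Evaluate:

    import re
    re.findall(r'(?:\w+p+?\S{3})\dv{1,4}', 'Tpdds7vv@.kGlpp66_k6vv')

['Tpdds7vv']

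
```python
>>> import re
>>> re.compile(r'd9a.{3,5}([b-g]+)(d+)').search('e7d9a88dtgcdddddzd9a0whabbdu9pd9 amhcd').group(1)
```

'cdddd'

This matches the literal 'd9a', then 3 to 5 of any character; then one or more of a character in [b-g] (captured); then one or more of a literal 'd' (captured).
`re.search` scans for the first position where the pattern succeeds.
The match spans [2:16] → 'd9a88dtgcddddd'.
Captured: group 1 = 'cdddd', group 2 = 'd'.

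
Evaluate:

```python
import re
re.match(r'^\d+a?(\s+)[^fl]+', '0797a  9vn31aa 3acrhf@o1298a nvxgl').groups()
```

('  ',)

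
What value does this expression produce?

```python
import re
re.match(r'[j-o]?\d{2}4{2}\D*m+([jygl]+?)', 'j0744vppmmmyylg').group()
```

'j0744vppmmmy'

`re.match` won't scan ahead — the pattern has to work from the very first character.
The match spans [0:12] → 'j0744vppmmmy'.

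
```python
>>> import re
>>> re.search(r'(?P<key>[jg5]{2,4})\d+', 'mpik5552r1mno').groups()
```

('555',)

Pattern: 2 to 4 of one of [jg5] (captured as 'key'); then one or more of a digit.
`re.search` tries every starting position until one works.
The match spans [4:8] → '5552'.
Captured: group 1 = '555'.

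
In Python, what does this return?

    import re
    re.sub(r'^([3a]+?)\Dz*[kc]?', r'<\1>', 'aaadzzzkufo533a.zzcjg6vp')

'<a>adzzzkufo533a.zzcjg6vp'

This matches anchored at the start of the string; then one or more of one of [3a] (lazy) (captured); then a non-digit, then zero or more of the literal 'z', then optionally one of [kc].
A non-greedy quantifier consumes as few characters as it can — just enough that the remainder of the pattern still matches from where it stops; whatever follows it matches normally.
Matches: at [0:2] → 'aa'.
The replacement refers to a captured group, so each match is rewritten using its own captured text.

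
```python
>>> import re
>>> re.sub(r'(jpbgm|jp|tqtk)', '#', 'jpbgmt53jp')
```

Alternation isn't longest-match — the leftmost alternative that fits at this position is chosen.
Matches: at [0:5] → 'jpbgm'; at [8:10] → 'jp'.
Each match is replaced by '#'.

'#t53#'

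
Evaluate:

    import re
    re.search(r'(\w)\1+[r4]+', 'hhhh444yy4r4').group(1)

'h'

`\1` is not a pattern — it's the concrete string captured by group 1, re-applied verbatim.
`search` walks the string left to right and returns the first match it finds.
The match spans [0:7] → 'hhhh444'.
Captured: group 1 = 'h'.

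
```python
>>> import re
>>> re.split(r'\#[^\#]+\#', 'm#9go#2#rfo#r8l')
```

['m', '2', 'r8l']

The string is cut at each match, leaving 3 pieces.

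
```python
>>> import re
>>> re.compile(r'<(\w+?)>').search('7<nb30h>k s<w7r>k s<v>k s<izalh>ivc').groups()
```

('nb30h',)

Unlike `match`, `search` isn't anchored — it looks for the pattern anywhere in the string.
The match spans [1:8] → '<nb30h>'.
Captured: group 1 = 'nb30h'.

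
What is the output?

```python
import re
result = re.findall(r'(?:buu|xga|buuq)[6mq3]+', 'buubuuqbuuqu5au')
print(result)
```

`findall` yields the raw match text (2 of them) because the pattern has no groups.

['buuq', 'buuq']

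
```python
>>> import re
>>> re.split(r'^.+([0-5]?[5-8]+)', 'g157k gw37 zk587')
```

['', '7', '']

This matches anchored at the start of the string; then one or more of any character; then optionally a character in [0-5], then one or more of a character in [5-8] (captured).
Matches to split on: at [0:16] → 'g157k gw37 zk587'.
Because the pattern has a capturing group, `split` also inserts each captured text between the pieces.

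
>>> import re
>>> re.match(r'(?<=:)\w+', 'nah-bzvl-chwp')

The `(?=…)`/`(?<=…)` assertion just peeks at neighbouring text; it doesn't advance the match position.
With `match`, the pattern is implicitly anchored at the beginning.
Here the string doesn't start with a match, so the call returns None.

None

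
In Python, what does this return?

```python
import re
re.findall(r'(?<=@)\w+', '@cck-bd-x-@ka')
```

['cck', 'ka']

Lookahead/lookbehind check context without consuming it, so the matched span excludes the asserted characters.
Walking the string: at [1:4] → 'cck'; at [11:13] → 'ka'.
`findall` yields the raw match text (2 of them) because the pattern has no groups.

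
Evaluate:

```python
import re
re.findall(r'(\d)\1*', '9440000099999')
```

['9', '4', '0', '9']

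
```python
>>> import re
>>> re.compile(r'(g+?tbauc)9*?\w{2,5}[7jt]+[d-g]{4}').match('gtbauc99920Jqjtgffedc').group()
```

This matches one or more of a literal 'g' (lazy), then the literal 'tb', then the literal 'auc' (captured); then zero or more of a literal '9' (lazy), then 2 to 5 of a word character; then one or more of one of [7jt], then exactly 4 of a character in [d-g].
With `match`, the pattern is implicitly anchored at the beginning.
The match spans [0:19] → 'gtbauc99920Jqjtgffe'.
Captured: group 1 = 'gtbauc'.

'gtbauc99920Jqjtgffe'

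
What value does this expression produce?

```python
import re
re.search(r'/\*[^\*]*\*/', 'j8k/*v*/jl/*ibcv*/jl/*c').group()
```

Unlike `match`, `search` isn't anchored — it looks for the pattern anywhere in the string.
The match spans [3:8] → '/*v*/'.

'/*v*/'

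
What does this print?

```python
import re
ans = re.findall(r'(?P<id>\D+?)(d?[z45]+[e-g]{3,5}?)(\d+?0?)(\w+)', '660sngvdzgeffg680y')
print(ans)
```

[('sngv', 'dzgeffg', '6', '80y')]

This matches one or more of a non-digit (lazy) (captured as 'id'); then optionally the literal 'd', then one or more of one of [z45], then 3 to 5 of a character in [e-g] (lazy) (captured); then one or more of a digit (lazy), then optionally a literal '0' (captured); then one or more of a word character (captured).
Scanning left to right: at [3:18] match 'sngvdzgeffg680y', groups = ('sngv', 'dzgeffg', '6', '80y').
4 groups means the one result is a tuple of 4 captured strings — 1 here.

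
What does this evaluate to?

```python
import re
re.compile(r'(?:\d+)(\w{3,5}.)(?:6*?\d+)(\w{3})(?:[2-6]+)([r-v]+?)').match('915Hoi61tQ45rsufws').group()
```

'915Hoi61tQ45r'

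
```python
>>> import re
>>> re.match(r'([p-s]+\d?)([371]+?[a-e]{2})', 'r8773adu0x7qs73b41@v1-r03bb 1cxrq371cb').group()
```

`re.match` only tries the pattern at the start of the string.
The match spans [0:7] → 'r8773ad'.

'r8773ad'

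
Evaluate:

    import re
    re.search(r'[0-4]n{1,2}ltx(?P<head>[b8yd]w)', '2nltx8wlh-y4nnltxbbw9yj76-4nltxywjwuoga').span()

(0, 7)

Pattern: a character in [0-4], then 1 to 2 of the literal 'n', then the literal 'ltx'; then one of [b8yd], then a literal 'w' (captured as 'head').
`search` walks the string left to right and returns the first match it finds.
The match spans [0:7] → '2nltx8w'.
Captured: group 1 = '8w'.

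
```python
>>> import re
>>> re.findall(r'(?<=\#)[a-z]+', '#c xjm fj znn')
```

The lookaround is zero-width — it requires the adjacent text to match without consuming it, so the asserted text isn't part of the match.
Scanning left to right: at [1:2] → 'c'.
No capturing groups, so `findall` returns the 1 full match string.

['c']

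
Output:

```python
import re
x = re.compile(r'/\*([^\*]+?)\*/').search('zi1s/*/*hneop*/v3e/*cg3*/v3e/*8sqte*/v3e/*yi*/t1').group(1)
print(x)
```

hneop

The match spans [6:15] → '/*hneop*/'.
Captured: group 1 = 'hneop'.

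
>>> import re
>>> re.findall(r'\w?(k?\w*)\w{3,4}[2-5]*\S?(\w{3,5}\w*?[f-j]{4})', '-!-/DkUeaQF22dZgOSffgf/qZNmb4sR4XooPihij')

[('kUeaQF22dZgOSf', 'qZNmb4sR4XooPihij')]

With 2 capturing groups, `findall` returns a 2-tuple per match.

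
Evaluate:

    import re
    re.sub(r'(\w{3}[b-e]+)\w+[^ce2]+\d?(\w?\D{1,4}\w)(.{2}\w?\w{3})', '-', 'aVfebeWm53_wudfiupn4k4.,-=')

'-.,-='

Every occurrence is swapped for '-'.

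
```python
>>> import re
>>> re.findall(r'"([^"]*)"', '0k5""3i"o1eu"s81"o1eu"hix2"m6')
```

Because there's exactly one group, `findall` drops the full match and keeps group 1 from each hit.

['', 'o1eu', 'o1eu']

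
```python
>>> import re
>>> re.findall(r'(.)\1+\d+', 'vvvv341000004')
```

['v']

`\1` is not a pattern — it's the concrete string captured by group 1, re-applied verbatim.
Scanning left to right: at [0:13] match 'vvvv341000004', group 1 = 'v'.
One capturing group, so `findall` returns just the captured substring from the one match — 1 in all.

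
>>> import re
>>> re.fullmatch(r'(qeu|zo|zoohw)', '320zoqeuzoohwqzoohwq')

None

`fullmatch` succeeds only if the pattern covers the string from start to end.
Here the pattern can't cover the whole string, so the call returns None.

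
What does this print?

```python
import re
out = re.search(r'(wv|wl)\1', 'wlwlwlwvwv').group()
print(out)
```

wlwl

`\1` is not a pattern — it's the concrete string captured by group 1, re-applied verbatim.
`re.search` scans for the first position where the pattern succeeds.
The match spans [0:4] → 'wlwl'.
Captured: group 1 = 'wl'.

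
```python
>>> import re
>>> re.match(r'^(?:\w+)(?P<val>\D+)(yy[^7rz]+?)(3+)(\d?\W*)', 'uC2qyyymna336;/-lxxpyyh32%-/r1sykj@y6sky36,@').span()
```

`re.match` won't scan ahead — the pattern has to work from the very first character.
The match spans [0:28] → 'uC2qyyymna336;/-lxxpyyh32%-/'.

(0, 28)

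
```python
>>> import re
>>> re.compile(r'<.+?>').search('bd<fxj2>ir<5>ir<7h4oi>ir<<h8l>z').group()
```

'<fxj2>'

Lazy quantifiers expand one character at a time until the remainder of the pattern can match.
The match spans [2:8] → '<fxj2>'.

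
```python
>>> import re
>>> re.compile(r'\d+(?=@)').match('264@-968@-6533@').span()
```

(0, 3)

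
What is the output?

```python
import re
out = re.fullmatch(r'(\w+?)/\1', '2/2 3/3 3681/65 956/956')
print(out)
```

After group 1 captures some text, `\1` only succeeds where that same text appears again.
`fullmatch` succeeds only if the pattern covers the string from start to end.
Here the pattern can't cover the whole string, so the call returns None.

None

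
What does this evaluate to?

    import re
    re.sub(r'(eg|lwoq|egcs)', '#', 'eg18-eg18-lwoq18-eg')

Matches: at [0:2] → 'eg'; at [5:7] → 'eg'; at [10:14] → 'lwoq'; at [17:19] → 'eg'.
Each match is replaced by '#'.

'#18-#18-#18-#'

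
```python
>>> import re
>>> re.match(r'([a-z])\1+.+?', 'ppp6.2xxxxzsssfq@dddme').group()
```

After group 1 captures some text, `\1` only succeeds where that same text appears again.
With `match`, the pattern is implicitly anchored at the beginning.
The match spans [0:4] → 'ppp6'.
Captured: group 1 = 'p'.

'ppp6'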